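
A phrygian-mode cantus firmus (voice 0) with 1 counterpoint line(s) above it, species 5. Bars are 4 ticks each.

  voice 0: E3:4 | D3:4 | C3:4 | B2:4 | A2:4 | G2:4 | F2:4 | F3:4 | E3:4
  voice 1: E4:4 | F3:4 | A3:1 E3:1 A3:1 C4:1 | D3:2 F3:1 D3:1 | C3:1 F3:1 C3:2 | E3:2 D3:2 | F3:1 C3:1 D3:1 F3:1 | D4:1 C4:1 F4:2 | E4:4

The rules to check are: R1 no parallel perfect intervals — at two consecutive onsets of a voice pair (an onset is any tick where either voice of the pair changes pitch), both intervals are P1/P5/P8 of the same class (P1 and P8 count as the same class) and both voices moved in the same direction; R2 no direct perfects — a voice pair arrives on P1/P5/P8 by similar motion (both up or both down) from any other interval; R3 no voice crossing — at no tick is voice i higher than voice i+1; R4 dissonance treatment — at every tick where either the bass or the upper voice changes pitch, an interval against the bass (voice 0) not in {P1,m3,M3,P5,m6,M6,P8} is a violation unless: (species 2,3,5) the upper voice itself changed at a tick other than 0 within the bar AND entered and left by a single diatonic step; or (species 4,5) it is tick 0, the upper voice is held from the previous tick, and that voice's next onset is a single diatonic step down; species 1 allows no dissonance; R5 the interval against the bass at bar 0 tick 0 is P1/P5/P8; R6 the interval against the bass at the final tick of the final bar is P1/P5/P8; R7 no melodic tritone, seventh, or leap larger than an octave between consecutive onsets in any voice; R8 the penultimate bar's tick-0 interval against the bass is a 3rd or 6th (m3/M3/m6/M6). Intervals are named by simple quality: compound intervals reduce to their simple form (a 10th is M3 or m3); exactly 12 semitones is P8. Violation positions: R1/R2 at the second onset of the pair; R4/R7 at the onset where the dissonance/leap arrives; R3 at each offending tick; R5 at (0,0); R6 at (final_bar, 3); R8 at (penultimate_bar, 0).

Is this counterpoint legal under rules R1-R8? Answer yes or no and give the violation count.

No (4 violations)

bar 0: v0=E3 v1=E4 (P8)
bar 1: v0=D3 v1=F3 (m3)
bar 2: v0=C3 v1=A3 (M6)
bar 3: v0=B2 v1=D3 (m3)
bar 4: v0=A2 v1=C3 (m3)
bar 5: v0=G2 v1=E3 (M6)
bar 6: v0=F2 v1=F3 (P8)
bar 7: v0=F3 v1=D4 (M6)
bar 8: v0=E3 v1=E4 (P8)
  R7 @ bar1.0: E4->F3 leap 11st
  R7 @ bar3.0: C4->D3 leap 10st
  R4 @ bar3.2: B2/F3 TT untreated
  R1 @ bar8.0: F3/F4 P8 -> E3/E4 P8 similar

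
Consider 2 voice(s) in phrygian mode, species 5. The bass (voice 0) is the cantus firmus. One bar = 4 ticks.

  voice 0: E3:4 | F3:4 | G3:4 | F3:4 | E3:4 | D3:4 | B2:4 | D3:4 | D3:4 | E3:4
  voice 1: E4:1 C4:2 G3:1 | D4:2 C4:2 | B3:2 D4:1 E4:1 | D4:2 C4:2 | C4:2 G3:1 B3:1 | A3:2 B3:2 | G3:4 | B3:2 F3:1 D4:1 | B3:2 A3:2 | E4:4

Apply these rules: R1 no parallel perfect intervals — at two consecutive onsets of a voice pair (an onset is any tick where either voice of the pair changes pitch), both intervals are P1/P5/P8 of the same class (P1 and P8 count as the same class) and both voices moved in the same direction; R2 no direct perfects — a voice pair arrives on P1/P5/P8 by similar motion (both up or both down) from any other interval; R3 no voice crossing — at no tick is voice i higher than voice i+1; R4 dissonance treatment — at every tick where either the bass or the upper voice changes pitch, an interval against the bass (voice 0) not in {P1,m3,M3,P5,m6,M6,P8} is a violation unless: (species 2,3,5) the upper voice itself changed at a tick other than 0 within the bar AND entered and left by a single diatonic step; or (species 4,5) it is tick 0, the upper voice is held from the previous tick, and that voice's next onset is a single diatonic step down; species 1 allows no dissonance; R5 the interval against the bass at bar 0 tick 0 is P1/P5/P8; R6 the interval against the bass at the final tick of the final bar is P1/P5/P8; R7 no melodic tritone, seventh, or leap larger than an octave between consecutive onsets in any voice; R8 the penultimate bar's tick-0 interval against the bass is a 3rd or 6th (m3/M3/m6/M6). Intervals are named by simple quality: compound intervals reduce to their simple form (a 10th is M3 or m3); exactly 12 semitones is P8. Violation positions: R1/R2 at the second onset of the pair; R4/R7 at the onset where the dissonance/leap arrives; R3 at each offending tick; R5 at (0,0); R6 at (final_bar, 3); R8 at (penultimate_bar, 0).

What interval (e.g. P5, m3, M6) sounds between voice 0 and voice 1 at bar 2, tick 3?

M6

voice 0=G3 voice 1=E4 -> M6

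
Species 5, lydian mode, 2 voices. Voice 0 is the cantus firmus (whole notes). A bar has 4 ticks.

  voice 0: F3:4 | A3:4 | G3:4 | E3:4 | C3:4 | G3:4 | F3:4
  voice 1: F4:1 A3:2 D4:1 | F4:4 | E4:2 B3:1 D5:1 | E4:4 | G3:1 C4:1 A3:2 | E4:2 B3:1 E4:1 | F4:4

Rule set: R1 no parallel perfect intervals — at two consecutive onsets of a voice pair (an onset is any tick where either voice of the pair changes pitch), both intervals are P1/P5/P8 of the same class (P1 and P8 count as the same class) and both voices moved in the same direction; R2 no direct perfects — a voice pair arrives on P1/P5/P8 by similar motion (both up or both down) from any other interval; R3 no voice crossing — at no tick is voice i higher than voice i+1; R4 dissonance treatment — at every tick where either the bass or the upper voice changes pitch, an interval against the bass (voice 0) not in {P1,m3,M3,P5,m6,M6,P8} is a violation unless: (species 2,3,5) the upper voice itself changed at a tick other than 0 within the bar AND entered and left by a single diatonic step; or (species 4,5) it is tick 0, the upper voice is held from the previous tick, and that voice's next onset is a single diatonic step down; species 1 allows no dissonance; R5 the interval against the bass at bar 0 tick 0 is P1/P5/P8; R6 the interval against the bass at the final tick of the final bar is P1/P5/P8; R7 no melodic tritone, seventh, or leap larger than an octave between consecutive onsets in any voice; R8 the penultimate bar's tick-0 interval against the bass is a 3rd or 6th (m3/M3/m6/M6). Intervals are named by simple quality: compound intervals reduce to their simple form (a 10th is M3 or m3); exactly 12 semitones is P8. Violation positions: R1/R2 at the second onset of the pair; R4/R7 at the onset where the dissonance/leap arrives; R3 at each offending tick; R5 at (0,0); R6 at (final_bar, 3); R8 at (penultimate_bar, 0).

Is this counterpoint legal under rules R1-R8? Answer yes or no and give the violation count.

bar 0: v0=F3 v1=F4 (P8)
bar 1: v0=A3 v1=F4 (m6)
bar 2: v0=G3 v1=E4 (M6)
bar 3: v0=E3 v1=E4 (P8)
bar 4: v0=C3 v1=G3 (P5)
bar 5: v0=G3 v1=E4 (M6)
bar 6: v0=F3 v1=F4 (P8)
  R7 @ bar2.3: B3->D5 leap 15st
  R2 @ bar3.0: G3/D5 P5 -> E3/E4 P8 similar
  R7 @ bar3.0: D5->E4 leap 10st
  R2 @ bar4.0: E3/E4 P8 -> C3/G3 P5 similar

No (4 violations)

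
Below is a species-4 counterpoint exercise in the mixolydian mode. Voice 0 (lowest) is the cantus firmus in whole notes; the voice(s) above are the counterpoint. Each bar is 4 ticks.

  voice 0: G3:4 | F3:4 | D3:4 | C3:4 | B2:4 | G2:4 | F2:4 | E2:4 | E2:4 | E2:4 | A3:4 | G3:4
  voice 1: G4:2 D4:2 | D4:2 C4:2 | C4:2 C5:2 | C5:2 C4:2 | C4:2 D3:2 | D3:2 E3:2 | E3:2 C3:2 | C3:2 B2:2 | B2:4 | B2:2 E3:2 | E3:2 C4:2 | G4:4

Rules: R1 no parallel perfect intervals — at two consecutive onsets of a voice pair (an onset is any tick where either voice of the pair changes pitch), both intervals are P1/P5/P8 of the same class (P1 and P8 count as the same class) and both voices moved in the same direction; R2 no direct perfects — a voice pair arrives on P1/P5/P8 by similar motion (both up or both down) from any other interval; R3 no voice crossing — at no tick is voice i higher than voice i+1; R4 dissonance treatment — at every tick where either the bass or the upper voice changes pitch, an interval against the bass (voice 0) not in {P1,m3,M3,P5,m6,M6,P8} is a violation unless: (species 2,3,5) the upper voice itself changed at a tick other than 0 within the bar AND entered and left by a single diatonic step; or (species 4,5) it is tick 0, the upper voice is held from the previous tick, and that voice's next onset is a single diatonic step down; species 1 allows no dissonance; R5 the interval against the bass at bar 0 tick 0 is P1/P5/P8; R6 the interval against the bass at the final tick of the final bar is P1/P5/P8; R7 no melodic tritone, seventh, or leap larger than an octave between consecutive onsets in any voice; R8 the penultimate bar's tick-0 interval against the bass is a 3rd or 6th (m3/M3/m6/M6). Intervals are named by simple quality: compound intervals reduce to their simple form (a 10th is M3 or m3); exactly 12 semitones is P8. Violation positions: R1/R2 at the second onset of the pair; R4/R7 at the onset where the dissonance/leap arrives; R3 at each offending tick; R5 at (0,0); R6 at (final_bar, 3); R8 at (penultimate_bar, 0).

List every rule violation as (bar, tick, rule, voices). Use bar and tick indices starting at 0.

bar 0: v0=G3 v1=G4 downbeat P8
bar 1: v0=F3 v1=D4 downbeat M6
bar 2: v0=D3 v1=C4 downbeat m7
bar 3: v0=C3 v1=C5 downbeat P1
bar 4: v0=B2 v1=C4 downbeat m2
bar 5: v0=G2 v1=D3 downbeat P5
bar 6: v0=F2 v1=E3 downbeat M7
bar 7: v0=E2 v1=C3 downbeat m6
bar 8: v0=E2 v1=B2 downbeat P5
bar 9: v0=E2 v1=B2 downbeat P5
bar 10: v0=A3 v1=E3 downbeat P4
bar 11: v0=G3 v1=G4 downbeat P8
  -> R4 @ bar 2 tick 0 v(0, 1): D3/C4 m7 untreated
  -> R4 @ bar 2 tick 2 v(0, 1): D3/C5 m7 untreated
  -> R4 @ bar 4 tick 0 v(0, 1): B2/C4 m2 untreated
  -> R7 @ bar 4 tick 2 v(1,): C4->D3 leap 10st
  -> R4 @ bar 6 tick 0 v(0, 1): F2/E3 M7 untreated
  -> R3 @ bar 10 tick 0 v(0, 1): A3 above E3
  -> R4 @ bar 10 tick 0 v(0, 1): A3/E3 P4 untreated
  -> R7 @ bar 10 tick 0 v(0,): E2->A3 leap 17st
  -> R8 @ bar 10 tick 0 v(0, 1): penult P4 not 3rd/6th
  -> R3 @ bar 10 tick 1 v(0, 1): A3 above E3

(2, 0, R4, (0, 1))
(2, 2, R4, (0, 1))
(4, 0, R4, (0, 1))
(4, 2, R7, (1,))
(6, 0, R4, (0, 1))
(10, 0, R3, (0, 1))
(10, 0, R4, (0, 1))
(10, 0, R7, (0,))
(10, 0, R8, (0, 1))
(10, 1, R3, (0, 1))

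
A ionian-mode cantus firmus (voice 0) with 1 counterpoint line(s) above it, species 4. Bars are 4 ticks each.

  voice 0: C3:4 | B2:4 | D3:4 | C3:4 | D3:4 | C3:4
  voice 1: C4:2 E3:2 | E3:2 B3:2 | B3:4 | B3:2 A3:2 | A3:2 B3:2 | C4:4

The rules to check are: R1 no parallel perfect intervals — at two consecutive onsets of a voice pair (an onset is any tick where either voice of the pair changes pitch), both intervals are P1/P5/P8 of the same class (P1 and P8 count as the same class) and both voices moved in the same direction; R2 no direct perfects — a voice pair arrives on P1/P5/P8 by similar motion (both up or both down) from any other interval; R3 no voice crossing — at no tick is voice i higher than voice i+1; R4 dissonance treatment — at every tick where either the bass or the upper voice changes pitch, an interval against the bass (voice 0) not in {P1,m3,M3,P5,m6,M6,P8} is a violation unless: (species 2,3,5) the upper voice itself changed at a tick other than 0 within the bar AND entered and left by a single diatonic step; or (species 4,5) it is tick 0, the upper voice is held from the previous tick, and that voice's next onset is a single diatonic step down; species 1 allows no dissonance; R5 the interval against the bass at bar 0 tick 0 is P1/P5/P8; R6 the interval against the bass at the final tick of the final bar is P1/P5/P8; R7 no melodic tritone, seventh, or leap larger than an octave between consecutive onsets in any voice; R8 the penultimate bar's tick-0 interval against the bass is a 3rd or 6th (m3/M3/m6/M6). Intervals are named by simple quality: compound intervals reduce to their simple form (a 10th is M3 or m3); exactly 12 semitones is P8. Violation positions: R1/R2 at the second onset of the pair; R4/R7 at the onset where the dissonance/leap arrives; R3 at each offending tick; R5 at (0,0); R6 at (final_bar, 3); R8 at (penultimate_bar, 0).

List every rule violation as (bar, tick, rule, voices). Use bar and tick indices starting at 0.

(1, 0, R4, (0, 1))
(4, 0, R8, (0, 1))

bar 0: v0=C3 v1=C4 downbeat P8
bar 1: v0=B2 v1=E3 downbeat P4
bar 2: v0=D3 v1=B3 downbeat M6
bar 3: v0=C3 v1=B3 downbeat M7
bar 4: v0=D3 v1=A3 downbeat P5
bar 5: v0=C3 v1=C4 downbeat P8
  -> R4 @ bar 1 tick 0 v(0, 1): B2/E3 P4 untreated
  -> R8 @ bar 4 tick 0 v(0, 1): penult P5 not 3rd/6th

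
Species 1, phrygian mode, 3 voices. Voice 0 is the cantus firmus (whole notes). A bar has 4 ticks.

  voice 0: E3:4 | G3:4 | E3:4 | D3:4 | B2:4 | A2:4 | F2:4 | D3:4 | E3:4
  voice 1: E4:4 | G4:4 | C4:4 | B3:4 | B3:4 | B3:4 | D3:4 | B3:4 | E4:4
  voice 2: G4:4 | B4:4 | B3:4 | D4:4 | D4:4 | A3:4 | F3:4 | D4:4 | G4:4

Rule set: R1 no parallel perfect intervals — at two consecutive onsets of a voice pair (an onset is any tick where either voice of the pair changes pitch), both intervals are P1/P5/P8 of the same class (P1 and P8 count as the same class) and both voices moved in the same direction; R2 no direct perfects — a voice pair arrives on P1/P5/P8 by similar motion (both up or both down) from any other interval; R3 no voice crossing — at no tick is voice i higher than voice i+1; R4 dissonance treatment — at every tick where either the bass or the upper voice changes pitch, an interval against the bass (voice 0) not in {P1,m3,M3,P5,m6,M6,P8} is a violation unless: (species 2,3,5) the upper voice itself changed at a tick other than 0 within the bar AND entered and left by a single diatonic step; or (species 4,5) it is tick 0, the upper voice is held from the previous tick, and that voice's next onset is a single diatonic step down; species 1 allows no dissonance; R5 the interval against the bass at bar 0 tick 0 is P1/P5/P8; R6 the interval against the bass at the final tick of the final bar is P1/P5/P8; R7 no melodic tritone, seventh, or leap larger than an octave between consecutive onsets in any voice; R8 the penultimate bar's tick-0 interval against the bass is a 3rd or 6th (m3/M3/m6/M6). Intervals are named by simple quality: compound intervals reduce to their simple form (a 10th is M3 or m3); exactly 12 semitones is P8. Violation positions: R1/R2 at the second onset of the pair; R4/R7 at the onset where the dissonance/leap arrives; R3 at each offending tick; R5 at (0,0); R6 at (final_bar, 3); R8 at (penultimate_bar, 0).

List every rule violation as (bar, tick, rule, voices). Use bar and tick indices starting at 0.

bar 0: v0=E3 v1=E4 v2=G4 downbeat m3
bar 1: v0=G3 v1=G4 v2=B4 downbeat M3
bar 2: v0=E3 v1=C4 v2=B3 downbeat P5
bar 3: v0=D3 v1=B3 v2=D4 downbeat P8
bar 4: v0=B2 v1=B3 v2=D4 downbeat m3
bar 5: v0=A2 v1=B3 v2=A3 downbeat P8
bar 6: v0=F2 v1=D3 v2=F3 downbeat P8
bar 7: v0=D3 v1=B3 v2=D4 downbeat P8
bar 8: v0=E3 v1=E4 v2=G4 downbeat m3
  -> R5 @ bar 0 tick 0 v(0, 2): opens on m3
  -> R1 @ bar 1 tick 0 v(0, 1): E3/E4 P8 -> G3/G4 P8 similar
  -> R2 @ bar 2 tick 0 v(0, 2): G3/B4 M3 -> E3/B3 P5 similar
  -> R3 @ bar 2 tick 0 v(1, 2): C4 above B3
  -> R3 @ bar 2 tick 1 v(1, 2): C4 above B3
  -> R3 @ bar 2 tick 2 v(1, 2): C4 above B3
  -> R3 @ bar 2 tick 3 v(1, 2): C4 above B3
  -> R2 @ bar 5 tick 0 v(0, 2): B2/D4 m3 -> A2/A3 P8 similar
  -> R3 @ bar 5 tick 0 v(1, 2): B3 above A3
  -> R4 @ bar 5 tick 0 v(0, 1): A2/B3 M2 untreated
  -> R3 @ bar 5 tick 1 v(1, 2): B3 above A3
  -> R3 @ bar 5 tick 2 v(1, 2): B3 above A3
  -> R3 @ bar 5 tick 3 v(1, 2): B3 above A3
  -> R1 @ bar 6 tick 0 v(0, 2): A2/A3 P8 -> F2/F3 P8 similar
  -> R1 @ bar 7 tick 0 v(0, 2): F2/F3 P8 -> D3/D4 P8 similar
  -> R8 @ bar 7 tick 0 v(0, 2): penult P8 not 3rd/6th
  -> R2 @ bar 8 tick 0 v(0, 1): D3/B3 M6 -> E3/E4 P8 similar
  -> R6 @ bar 8 tick 3 v(0, 2): closes on m3

(0, 0, R5, (0, 2))
(1, 0, R1, (0, 1))
(2, 0, R2, (0, 2))
(2, 0, R3, (1, 2))
(2, 1, R3, (1, 2))
(2, 2, R3, (1, 2))
(2, 3, R3, (1, 2))
(5, 0, R2, (0, 2))
(5, 0, R3, (1, 2))
(5, 0, R4, (0, 1))
(5, 1, R3, (1, 2))
(5, 2, R3, (1, 2))
(5, 3, R3, (1, 2))
(6, 0, R1, (0, 2))
(7, 0, R1, (0, 2))
(7, 0, R8, (0, 2))
(8, 0, R2, (0, 1))
(8, 3, R6, (0, 2))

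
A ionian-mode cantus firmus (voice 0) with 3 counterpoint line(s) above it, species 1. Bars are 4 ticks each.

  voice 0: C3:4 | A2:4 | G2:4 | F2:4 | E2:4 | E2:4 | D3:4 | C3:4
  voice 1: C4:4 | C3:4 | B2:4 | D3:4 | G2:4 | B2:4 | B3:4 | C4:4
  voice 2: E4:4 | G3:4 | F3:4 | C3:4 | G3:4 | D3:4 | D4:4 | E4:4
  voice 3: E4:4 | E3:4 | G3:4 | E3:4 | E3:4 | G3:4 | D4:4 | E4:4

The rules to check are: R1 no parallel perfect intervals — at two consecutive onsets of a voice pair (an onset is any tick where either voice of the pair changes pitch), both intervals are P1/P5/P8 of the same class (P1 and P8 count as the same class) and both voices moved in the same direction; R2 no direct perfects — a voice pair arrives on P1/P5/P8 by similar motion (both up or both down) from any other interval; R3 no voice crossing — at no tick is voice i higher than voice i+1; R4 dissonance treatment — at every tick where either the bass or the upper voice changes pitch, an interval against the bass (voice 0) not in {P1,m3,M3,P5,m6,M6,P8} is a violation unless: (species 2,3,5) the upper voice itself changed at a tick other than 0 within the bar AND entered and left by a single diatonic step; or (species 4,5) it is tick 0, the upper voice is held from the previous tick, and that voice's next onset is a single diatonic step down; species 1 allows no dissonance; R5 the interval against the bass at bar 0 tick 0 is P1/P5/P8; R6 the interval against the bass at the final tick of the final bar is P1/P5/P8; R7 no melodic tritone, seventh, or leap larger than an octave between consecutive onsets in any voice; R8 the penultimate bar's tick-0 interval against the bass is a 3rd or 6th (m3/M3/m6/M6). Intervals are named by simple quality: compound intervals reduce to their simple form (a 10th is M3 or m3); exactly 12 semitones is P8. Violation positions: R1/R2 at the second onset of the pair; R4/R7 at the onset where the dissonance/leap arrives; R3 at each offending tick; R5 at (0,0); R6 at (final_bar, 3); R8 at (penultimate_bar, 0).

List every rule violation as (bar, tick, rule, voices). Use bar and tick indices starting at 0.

bar 0: v0=C3 v1=C4 v2=E4 v3=E4 downbeat M3
bar 1: v0=A2 v1=C3 v2=G3 v3=E3 downbeat P5
bar 2: v0=G2 v1=B2 v2=F3 v3=G3 downbeat P8
bar 3: v0=F2 v1=D3 v2=C3 v3=E3 downbeat M7
bar 4: v0=E2 v1=G2 v2=G3 v3=E3 downbeat P8
bar 5: v0=E2 v1=B2 v2=D3 v3=G3 downbeat m3
bar 6: v0=D3 v1=B3 v2=D4 v3=D4 downbeat P8
bar 7: v0=C3 v1=C4 v2=E4 v3=E4 downbeat M3
  -> R5 @ bar 0 tick 0 v(0, 2): opens on M3
  -> R5 @ bar 0 tick 0 v(0, 3): opens on M3
  -> R2 @ bar 1 tick 0 v(0, 3): C3/E4 M3 -> A2/E3 P5 similar
  -> R2 @ bar 1 tick 0 v(1, 2): C4/E4 M3 -> C3/G3 P5 similar
  -> R3 @ bar 1 tick 0 v(2, 3): G3 above E3
  -> R4 @ bar 1 tick 0 v(0, 2): A2/G3 m7 untreated
  -> R3 @ bar 1 tick 1 v(2, 3): G3 above E3
  -> R3 @ bar 1 tick 2 v(2, 3): G3 above E3
  -> R3 @ bar 1 tick 3 v(2, 3): G3 above E3
  -> R4 @ bar 2 tick 0 v(0, 2): G2/F3 m7 untreated
  -> R2 @ bar 3 tick 0 v(0, 2): G2/F3 m7 -> F2/C3 P5 similar
  -> R3 @ bar 3 tick 0 v(1, 2): D3 above C3
  -> R4 @ bar 3 tick 0 v(0, 3): F2/E3 M7 untreated
  -> R3 @ bar 3 tick 1 v(1, 2): D3 above C3
  -> R3 @ bar 3 tick 2 v(1, 2): D3 above C3
  -> R3 @ bar 3 tick 3 v(1, 2): D3 above C3
  -> R3 @ bar 4 tick 0 v(2, 3): G3 above E3
  -> R3 @ bar 4 tick 1 v(2, 3): G3 above E3
  -> R3 @ bar 4 tick 2 v(2, 3): G3 above E3
  -> R3 @ bar 4 tick 3 v(2, 3): G3 above E3
  -> R4 @ bar 5 tick 0 v(0, 2): E2/D3 m7 untreated
  -> R2 @ bar 6 tick 0 v(0, 2): E2/D3 m7 -> D3/D4 P8 similar
  -> R2 @ bar 6 tick 0 v(0, 3): E2/G3 m3 -> D3/D4 P8 similar
  -> R2 @ bar 6 tick 0 v(2, 3): D3/G3 P4 -> D4/D4 P1 similar
  -> R7 @ bar 6 tick 0 v(0,): E2->D3 leap 10st
  -> R8 @ bar 6 tick 0 v(0, 2): penult P8 not 3rd/6th
  -> R8 @ bar 6 tick 0 v(0, 3): penult P8 not 3rd/6th
  -> R1 @ bar 7 tick 0 v(2, 3): D4/D4 P1 -> E4/E4 P1 similar
  -> R6 @ bar 7 tick 3 v(0, 2): closes on M3
  -> R6 @ bar 7 tick 3 v(0, 3): closes on M3

(0, 0, R5, (0, 2))
(0, 0, R5, (0, 3))
(1, 0, R2, (0, 3))
(1, 0, R2, (1, 2))
(1, 0, R3, (2, 3))
(1, 0, R4, (0, 2))
(1, 1, R3, (2, 3))
(1, 2, R3, (2, 3))
(1, 3, R3, (2, 3))
(2, 0, R4, (0, 2))
(3, 0, R2, (0, 2))
(3, 0, R3, (1, 2))
(3, 0, R4, (0, 3))
(3, 1, R3, (1, 2))
(3, 2, R3, (1, 2))
(3, 3, R3, (1, 2))
(4, 0, R3, (2, 3))
(4, 1, R3, (2, 3))
(4, 2, R3, (2, 3))
(4, 3, R3, (2, 3))
(5, 0, R4, (0, 2))
(6, 0, R2, (0, 2))
(6, 0, R2, (0, 3))
(6, 0, R2, (2, 3))
(6, 0, R7, (0,))
(6, 0, R8, (0, 2))
(6, 0, R8, (0, 3))
(7, 0, R1, (2, 3))
(7, 3, R6, (0, 2))
(7, 3, R6, (0, 3))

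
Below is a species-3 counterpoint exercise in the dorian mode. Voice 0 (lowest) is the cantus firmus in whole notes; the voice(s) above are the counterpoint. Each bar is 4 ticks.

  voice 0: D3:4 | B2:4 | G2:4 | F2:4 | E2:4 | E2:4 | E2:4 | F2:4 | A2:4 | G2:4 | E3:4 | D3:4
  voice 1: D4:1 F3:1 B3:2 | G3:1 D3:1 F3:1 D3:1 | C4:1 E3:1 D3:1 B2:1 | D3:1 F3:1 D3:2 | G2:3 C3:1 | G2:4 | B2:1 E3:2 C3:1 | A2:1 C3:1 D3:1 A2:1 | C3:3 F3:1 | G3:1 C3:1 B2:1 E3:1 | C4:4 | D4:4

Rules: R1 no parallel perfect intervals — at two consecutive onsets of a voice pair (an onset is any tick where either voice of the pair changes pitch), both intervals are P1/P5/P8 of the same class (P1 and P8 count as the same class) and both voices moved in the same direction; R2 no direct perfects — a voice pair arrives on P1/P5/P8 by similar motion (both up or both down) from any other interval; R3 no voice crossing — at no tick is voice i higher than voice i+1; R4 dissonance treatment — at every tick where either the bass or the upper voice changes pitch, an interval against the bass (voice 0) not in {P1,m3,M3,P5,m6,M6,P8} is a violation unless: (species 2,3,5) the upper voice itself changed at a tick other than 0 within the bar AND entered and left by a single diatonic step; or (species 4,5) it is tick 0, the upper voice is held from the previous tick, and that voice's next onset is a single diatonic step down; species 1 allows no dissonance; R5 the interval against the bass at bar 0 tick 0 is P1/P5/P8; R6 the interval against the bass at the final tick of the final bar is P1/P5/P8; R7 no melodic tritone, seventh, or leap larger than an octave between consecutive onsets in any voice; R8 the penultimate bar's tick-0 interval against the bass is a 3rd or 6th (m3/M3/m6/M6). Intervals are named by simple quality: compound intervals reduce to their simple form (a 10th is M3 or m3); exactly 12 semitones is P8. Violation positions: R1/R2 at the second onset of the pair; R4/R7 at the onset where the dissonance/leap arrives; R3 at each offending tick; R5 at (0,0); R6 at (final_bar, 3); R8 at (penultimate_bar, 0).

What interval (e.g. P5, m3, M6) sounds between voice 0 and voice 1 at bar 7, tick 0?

voice 0=F2 voice 1=A2 -> M3

M3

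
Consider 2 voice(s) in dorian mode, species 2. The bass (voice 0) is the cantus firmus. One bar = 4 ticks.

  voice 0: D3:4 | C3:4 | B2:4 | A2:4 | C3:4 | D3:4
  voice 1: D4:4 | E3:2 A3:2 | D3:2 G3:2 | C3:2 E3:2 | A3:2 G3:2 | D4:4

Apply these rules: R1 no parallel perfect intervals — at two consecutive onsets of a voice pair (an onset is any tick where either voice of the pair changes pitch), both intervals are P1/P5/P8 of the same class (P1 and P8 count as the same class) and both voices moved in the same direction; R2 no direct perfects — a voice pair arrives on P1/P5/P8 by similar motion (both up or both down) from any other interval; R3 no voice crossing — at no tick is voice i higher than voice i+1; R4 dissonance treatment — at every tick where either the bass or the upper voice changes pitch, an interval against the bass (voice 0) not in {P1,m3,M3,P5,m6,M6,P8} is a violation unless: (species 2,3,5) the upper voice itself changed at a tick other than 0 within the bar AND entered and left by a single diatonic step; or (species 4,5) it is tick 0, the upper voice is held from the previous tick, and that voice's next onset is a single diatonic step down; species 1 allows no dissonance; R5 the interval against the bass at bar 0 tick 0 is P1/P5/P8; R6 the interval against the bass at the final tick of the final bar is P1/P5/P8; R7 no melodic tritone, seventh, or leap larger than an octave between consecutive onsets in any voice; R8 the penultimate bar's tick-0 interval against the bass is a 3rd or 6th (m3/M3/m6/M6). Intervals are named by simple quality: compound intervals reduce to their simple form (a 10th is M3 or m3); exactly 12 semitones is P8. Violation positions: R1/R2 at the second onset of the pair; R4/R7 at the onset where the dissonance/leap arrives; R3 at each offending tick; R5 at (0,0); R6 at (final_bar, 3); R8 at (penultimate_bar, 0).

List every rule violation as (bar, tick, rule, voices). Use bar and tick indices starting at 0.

(1, 0, R7, (1,))
(5, 0, R2, (0, 1))

bar 0: v0=D3 v1=D4 downbeat P8
bar 1: v0=C3 v1=E3 downbeat M3
bar 2: v0=B2 v1=D3 downbeat m3
bar 3: v0=A2 v1=C3 downbeat m3
bar 4: v0=C3 v1=A3 downbeat M6
bar 5: v0=D3 v1=D4 downbeat P8
  -> R7 @ bar 1 tick 0 v(1,): D4->E3 leap 10st
  -> R2 @ bar 5 tick 0 v(0, 1): C3/G3 P5 -> D3/D4 P8 similar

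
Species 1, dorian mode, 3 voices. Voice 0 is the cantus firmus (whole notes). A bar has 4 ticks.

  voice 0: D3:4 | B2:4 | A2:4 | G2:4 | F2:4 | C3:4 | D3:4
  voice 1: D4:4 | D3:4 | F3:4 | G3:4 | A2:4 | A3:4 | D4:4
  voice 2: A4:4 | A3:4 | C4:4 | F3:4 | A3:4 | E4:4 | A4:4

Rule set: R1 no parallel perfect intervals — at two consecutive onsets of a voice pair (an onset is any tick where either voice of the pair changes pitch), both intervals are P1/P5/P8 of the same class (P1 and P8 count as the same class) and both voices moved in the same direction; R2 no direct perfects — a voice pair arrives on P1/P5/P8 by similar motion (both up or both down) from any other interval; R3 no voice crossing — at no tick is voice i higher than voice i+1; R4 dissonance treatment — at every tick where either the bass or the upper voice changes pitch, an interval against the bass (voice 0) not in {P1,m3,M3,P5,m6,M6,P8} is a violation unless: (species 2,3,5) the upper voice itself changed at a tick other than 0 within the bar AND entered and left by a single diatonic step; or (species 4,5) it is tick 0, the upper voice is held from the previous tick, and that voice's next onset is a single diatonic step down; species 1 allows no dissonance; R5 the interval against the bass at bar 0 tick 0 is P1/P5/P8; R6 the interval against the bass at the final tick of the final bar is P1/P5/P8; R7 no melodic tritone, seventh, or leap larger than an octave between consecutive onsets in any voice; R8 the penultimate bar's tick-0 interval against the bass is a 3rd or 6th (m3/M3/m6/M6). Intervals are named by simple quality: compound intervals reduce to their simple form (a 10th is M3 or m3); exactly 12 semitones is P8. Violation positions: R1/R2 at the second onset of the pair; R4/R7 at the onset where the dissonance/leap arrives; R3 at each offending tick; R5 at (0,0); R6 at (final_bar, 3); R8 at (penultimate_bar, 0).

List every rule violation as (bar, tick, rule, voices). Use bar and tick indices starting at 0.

(1, 0, R1, (1, 2))
(1, 0, R4, (0, 2))
(2, 0, R1, (1, 2))
(3, 0, R3, (1, 2))
(3, 0, R4, (0, 2))
(3, 1, R3, (1, 2))
(3, 2, R3, (1, 2))
(3, 3, R3, (1, 2))
(4, 0, R7, (1,))
(5, 0, R2, (1, 2))
(6, 0, R1, (1, 2))
(6, 0, R2, (0, 1))
(6, 0, R2, (0, 2))

bar 0: v0=D3 v1=D4 v2=A4 downbeat P5
bar 1: v0=B2 v1=D3 v2=A3 downbeat m7
bar 2: v0=A2 v1=F3 v2=C4 downbeat m3
bar 3: v0=G2 v1=G3 v2=F3 downbeat m7
bar 4: v0=F2 v1=A2 v2=A3 downbeat M3
bar 5: v0=C3 v1=A3 v2=E4 downbeat M3
bar 6: v0=D3 v1=D4 v2=A4 downbeat P5
  -> R1 @ bar 1 tick 0 v(1, 2): D4/A4 P5 -> D3/A3 P5 similar
  -> R4 @ bar 1 tick 0 v(0, 2): B2/A3 m7 untreated
  -> R1 @ bar 2 tick 0 v(1, 2): D3/A3 P5 -> F3/C4 P5 similar
  -> R3 @ bar 3 tick 0 v(1, 2): G3 above F3
  -> R4 @ bar 3 tick 0 v(0, 2): G2/F3 m7 untreated
  -> R3 @ bar 3 tick 1 v(1, 2): G3 above F3
  -> R3 @ bar 3 tick 2 v(1, 2): G3 above F3
  -> R3 @ bar 3 tick 3 v(1, 2): G3 above F3
  -> R7 @ bar 4 tick 0 v(1,): G3->A2 leap 10st
  -> R2 @ bar 5 tick 0 v(1, 2): A2/A3 P8 -> A3/E4 P5 similar
  -> R1 @ bar 6 tick 0 v(1, 2): A3/E4 P5 -> D4/A4 P5 similar
  -> R2 @ bar 6 tick 0 v(0, 1): C3/A3 M6 -> D3/D4 P8 similar
  -> R2 @ bar 6 tick 0 v(0, 2): C3/E4 M3 -> D3/A4 P5 similar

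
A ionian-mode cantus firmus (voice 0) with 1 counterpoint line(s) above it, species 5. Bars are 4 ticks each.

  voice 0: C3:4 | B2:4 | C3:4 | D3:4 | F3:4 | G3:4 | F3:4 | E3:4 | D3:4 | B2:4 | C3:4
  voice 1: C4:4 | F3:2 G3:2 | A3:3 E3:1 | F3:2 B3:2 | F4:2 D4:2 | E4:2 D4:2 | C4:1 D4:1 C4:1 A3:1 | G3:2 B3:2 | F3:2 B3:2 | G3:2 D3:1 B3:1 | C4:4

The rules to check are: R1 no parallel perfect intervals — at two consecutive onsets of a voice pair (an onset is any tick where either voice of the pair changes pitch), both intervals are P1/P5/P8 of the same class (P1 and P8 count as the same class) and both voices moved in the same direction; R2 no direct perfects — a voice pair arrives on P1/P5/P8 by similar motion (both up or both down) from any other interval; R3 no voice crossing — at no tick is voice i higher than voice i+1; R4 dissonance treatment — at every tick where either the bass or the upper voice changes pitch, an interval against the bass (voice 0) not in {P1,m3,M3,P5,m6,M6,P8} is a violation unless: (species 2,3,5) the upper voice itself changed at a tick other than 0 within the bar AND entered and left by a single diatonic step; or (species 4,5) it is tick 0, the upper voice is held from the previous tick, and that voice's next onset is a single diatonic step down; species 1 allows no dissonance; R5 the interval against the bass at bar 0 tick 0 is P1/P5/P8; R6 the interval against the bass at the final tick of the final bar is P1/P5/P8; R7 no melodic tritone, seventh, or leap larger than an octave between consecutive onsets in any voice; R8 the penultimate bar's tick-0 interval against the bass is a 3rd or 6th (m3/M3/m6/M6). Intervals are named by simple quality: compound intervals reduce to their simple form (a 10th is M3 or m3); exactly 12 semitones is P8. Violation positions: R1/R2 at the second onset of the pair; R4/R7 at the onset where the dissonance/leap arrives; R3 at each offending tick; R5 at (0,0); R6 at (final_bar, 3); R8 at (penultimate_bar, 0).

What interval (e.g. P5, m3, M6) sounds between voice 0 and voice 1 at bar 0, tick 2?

voice 0=C3 voice 1=C4 -> P8

P8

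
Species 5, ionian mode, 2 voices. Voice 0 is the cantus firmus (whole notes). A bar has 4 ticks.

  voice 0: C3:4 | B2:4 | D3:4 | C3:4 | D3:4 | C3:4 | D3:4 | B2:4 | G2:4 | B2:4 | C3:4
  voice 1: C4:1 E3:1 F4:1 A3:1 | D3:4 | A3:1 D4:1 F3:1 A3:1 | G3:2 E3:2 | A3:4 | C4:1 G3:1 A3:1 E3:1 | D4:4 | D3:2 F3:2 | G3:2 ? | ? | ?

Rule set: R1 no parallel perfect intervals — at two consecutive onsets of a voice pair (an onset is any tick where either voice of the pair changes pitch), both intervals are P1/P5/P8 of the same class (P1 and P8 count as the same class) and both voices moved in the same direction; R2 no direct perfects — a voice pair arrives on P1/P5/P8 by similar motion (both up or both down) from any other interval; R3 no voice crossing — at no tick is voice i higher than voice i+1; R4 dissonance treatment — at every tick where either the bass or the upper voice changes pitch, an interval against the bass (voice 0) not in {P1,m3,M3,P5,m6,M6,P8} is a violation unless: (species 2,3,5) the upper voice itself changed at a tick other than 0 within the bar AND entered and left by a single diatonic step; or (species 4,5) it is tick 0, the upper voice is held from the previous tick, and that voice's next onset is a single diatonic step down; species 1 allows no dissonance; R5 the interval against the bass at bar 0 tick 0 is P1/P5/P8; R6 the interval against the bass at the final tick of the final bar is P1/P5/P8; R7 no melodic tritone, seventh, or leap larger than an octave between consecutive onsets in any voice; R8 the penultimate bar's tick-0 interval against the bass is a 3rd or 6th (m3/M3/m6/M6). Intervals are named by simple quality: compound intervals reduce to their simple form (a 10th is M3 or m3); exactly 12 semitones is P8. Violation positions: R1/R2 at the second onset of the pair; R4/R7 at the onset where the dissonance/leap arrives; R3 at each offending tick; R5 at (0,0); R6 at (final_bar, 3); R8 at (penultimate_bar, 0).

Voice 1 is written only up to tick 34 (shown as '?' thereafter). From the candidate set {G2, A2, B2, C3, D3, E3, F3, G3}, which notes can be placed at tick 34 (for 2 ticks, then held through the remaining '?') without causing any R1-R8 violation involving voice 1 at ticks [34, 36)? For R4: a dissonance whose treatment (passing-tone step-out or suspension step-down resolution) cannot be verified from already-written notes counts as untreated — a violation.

{B2, D3, E3, G2, G3}

G2: legal
A2: violates R4,R7
B2: legal
C3: violates R4
D3: legal
E3: legal
F3: violates R4
G3: legal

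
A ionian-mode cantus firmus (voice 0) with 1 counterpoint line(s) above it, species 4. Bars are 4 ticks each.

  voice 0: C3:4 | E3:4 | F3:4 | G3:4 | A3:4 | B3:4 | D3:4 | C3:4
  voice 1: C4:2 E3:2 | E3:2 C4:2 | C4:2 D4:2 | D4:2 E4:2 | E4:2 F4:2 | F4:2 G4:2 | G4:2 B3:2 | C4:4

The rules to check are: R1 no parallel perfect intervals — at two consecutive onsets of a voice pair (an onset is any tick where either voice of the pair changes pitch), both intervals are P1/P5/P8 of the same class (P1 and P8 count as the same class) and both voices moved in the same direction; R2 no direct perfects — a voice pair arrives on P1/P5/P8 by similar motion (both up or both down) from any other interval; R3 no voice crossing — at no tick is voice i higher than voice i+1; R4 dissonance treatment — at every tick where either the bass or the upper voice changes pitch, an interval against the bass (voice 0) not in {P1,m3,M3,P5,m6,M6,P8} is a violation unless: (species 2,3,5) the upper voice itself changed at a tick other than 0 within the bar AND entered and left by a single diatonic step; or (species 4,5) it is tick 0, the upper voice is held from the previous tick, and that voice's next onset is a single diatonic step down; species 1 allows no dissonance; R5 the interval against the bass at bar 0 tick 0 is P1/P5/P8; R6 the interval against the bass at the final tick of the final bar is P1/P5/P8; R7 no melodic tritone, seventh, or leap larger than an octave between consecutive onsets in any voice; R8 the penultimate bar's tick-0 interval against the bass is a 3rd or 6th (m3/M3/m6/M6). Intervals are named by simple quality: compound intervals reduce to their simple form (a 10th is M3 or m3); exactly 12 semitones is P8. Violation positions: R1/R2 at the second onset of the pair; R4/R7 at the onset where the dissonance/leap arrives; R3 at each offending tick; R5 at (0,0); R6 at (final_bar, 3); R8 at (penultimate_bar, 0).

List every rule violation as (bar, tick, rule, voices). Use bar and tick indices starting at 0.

(5, 0, R4, (0, 1))
(6, 0, R4, (0, 1))
(6, 0, R8, (0, 1))

bar 0: v0=C3 v1=C4 downbeat P8
bar 1: v0=E3 v1=E3 downbeat P1
bar 2: v0=F3 v1=C4 downbeat P5
bar 3: v0=G3 v1=D4 downbeat P5
bar 4: v0=A3 v1=E4 downbeat P5
bar 5: v0=B3 v1=F4 downbeat TT
bar 6: v0=D3 v1=G4 downbeat P4
bar 7: v0=C3 v1=C4 downbeat P8
  -> R4 @ bar 5 tick 0 v(0, 1): B3/F4 TT untreated
  -> R4 @ bar 6 tick 0 v(0, 1): D3/G4 P4 untreated
  -> R8 @ bar 6 tick 0 v(0, 1): penult P4 not 3rd/6th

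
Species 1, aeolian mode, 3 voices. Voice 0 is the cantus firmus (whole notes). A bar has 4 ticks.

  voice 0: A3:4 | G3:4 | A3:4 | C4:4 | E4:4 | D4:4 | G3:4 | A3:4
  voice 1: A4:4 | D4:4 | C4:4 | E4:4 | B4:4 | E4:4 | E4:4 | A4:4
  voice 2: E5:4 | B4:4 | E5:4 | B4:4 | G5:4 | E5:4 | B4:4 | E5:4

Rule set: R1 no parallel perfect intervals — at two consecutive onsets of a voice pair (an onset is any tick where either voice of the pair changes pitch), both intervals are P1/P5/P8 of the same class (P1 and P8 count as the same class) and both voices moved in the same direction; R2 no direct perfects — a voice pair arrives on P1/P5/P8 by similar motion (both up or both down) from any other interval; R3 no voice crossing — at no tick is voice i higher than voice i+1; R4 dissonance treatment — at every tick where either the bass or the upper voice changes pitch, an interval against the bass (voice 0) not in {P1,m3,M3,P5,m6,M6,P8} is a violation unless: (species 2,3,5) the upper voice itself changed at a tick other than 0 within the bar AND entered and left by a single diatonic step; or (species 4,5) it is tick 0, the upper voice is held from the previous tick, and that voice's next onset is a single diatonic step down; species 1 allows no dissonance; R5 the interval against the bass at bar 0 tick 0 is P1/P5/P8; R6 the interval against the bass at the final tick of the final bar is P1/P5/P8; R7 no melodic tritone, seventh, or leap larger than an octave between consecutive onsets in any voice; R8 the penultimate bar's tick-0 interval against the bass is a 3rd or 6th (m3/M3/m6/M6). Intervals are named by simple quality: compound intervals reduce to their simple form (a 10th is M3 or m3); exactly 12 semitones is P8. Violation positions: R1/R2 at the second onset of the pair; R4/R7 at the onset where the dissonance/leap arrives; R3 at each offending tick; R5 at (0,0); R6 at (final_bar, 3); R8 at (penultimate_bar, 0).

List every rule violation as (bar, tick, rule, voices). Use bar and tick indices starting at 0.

(1, 0, R2, (0, 1))
(2, 0, R2, (0, 2))
(3, 0, R4, (0, 2))
(4, 0, R2, (0, 1))
(5, 0, R2, (1, 2))
(5, 0, R4, (0, 1))
(5, 0, R4, (0, 2))
(7, 0, R1, (1, 2))
(7, 0, R2, (0, 1))
(7, 0, R2, (0, 2))

bar 0: v0=A3 v1=A4 v2=E5 downbeat P5
bar 1: v0=G3 v1=D4 v2=B4 downbeat M3
bar 2: v0=A3 v1=C4 v2=E5 downbeat P5
bar 3: v0=C4 v1=E4 v2=B4 downbeat M7
bar 4: v0=E4 v1=B4 v2=G5 downbeat m3
bar 5: v0=D4 v1=E4 v2=E5 downbeat M2
bar 6: v0=G3 v1=E4 v2=B4 downbeat M3
bar 7: v0=A3 v1=A4 v2=E5 downbeat P5
  -> R2 @ bar 1 tick 0 v(0, 1): A3/A4 P8 -> G3/D4 P5 similar
  -> R2 @ bar 2 tick 0 v(0, 2): G3/B4 M3 -> A3/E5 P5 similar
  -> R4 @ bar 3 tick 0 v(0, 2): C4/B4 M7 untreated
  -> R2 @ bar 4 tick 0 v(0, 1): C4/E4 M3 -> E4/B4 P5 similar
  -> R2 @ bar 5 tick 0 v(1, 2): B4/G5 m6 -> E4/E5 P8 similar
  -> R4 @ bar 5 tick 0 v(0, 1): D4/E4 M2 untreated
  -> R4 @ bar 5 tick 0 v(0, 2): D4/E5 M2 untreated
  -> R1 @ bar 7 tick 0 v(1, 2): E4/B4 P5 -> A4/E5 P5 similar
  -> R2 @ bar 7 tick 0 v(0, 1): G3/E4 M6 -> A3/A4 P8 similar
  -> R2 @ bar 7 tick 0 v(0, 2): G3/B4 M3 -> A3/E5 P5 similar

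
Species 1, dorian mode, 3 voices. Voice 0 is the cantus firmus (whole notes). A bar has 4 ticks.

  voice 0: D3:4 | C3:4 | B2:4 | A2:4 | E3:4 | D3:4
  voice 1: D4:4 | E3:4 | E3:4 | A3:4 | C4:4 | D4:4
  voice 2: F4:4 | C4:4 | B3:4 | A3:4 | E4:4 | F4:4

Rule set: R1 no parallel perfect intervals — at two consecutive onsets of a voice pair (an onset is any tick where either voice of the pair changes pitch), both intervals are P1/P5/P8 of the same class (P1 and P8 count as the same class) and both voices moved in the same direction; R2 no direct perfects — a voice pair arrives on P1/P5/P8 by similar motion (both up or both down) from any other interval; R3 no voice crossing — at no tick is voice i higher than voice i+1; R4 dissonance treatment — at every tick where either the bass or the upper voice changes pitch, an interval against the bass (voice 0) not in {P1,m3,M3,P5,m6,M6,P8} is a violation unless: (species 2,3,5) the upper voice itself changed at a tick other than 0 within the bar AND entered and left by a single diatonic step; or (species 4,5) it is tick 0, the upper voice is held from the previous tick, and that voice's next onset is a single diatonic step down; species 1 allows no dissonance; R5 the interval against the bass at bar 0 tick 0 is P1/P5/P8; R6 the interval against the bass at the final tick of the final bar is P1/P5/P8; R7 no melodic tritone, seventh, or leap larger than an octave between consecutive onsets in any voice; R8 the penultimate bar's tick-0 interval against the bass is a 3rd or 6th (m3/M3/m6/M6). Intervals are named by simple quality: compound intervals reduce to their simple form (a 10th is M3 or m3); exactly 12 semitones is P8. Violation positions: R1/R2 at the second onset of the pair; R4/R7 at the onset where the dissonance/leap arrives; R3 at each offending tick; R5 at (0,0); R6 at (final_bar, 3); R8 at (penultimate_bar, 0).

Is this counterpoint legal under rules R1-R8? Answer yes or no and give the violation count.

bar 0: v0=D3 v1=D4 v2=F4 (m3)
bar 1: v0=C3 v1=E3 v2=C4 (P8)
bar 2: v0=B2 v1=E3 v2=B3 (P8)
bar 3: v0=A2 v1=A3 v2=A3 (P8)
bar 4: v0=E3 v1=C4 v2=E4 (P8)
bar 5: v0=D3 v1=D4 v2=F4 (m3)
  R5 @ bar0.0: opens on m3
  R2 @ bar1.0: D3/F4 m3 -> C3/C4 P8 similar
  R7 @ bar1.0: D4->E3 leap 10st
  R1 @ bar2.0: C3/C4 P8 -> B2/B3 P8 similar
  R4 @ bar2.0: B2/E3 P4 untreated
  R1 @ bar3.0: B2/B3 P8 -> A2/A3 P8 similar
  R1 @ bar4.0: A2/A3 P8 -> E3/E4 P8 similar
  R8 @ bar4.0: penult P8 not 3rd/6th
  R6 @ bar5.3: closes on m3

No (9 violations)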